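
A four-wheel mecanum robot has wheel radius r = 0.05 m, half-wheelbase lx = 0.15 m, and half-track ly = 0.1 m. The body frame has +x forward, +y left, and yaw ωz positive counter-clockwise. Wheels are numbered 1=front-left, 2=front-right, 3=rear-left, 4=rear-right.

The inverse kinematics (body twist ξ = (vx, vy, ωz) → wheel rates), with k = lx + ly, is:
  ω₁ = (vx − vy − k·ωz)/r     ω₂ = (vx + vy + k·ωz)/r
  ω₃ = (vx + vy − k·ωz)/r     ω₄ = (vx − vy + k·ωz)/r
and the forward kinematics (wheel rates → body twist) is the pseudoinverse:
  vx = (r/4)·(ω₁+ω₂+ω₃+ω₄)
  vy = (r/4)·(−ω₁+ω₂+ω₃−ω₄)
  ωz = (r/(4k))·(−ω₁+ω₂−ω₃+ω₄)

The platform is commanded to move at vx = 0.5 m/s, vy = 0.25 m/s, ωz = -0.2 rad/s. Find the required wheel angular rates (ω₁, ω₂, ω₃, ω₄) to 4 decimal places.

k = lx + ly = 0.15 + 0.1 = 0.2500;  k·ωz = 0.2500·-0.2 = -0.0500
ω₁ (FL) = (vx − vy − k·ωz)/r = 0.3000/0.05 = 6.0000
ω₂ (FR) = (vx + vy + k·ωz)/r = 0.7000/0.05 = 14.0000
ω₃ (RL) = (vx + vy − k·ωz)/r = 0.8000/0.05 = 16.0000
ω₄ (RR) = (vx − vy + k·ωz)/r = 0.2000/0.05 = 4.0000

(6.0000, 14.0000, 16.0000, 4.0000)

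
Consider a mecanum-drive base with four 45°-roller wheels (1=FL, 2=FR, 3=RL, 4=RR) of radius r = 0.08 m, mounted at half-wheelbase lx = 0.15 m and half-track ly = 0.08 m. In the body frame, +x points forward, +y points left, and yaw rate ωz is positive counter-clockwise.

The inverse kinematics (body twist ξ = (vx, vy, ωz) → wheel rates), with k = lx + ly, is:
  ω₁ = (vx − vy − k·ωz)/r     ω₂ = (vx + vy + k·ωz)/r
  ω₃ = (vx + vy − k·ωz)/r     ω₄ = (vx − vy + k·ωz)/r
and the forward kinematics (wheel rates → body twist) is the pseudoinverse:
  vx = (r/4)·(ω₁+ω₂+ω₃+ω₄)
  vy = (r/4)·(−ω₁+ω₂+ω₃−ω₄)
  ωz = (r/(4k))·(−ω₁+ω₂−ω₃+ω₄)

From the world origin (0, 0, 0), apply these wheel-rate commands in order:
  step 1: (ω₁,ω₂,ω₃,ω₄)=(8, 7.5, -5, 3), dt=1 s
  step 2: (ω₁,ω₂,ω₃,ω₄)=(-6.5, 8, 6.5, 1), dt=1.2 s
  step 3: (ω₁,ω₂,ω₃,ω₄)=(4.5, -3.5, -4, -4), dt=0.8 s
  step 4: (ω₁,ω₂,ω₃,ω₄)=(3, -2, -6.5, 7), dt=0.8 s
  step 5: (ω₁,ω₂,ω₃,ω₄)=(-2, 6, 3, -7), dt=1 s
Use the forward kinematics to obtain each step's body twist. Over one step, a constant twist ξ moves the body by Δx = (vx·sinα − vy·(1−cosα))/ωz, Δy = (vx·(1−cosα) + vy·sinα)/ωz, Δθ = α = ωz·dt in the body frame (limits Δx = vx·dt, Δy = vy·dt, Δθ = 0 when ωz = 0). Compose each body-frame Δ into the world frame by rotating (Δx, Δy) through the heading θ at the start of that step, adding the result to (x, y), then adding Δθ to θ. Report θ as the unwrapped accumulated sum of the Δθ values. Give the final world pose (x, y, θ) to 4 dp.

(0.0020, 0.1409, 1.4522)

step 1: ξ=(vx,vy,ωz)=(0.2700, -0.1700, 0.6522), dt=1.0 → body Δ=(0.3048, -0.0732, 0.6522) → world pose (0.3048, -0.0732, 0.6522)
step 2: ξ=(vx,vy,ωz)=(0.1800, 0.4000, 0.7826), dt=1.2 → body Δ=(-0.0237, 0.5067, 0.9391) → world pose (-0.0216, 0.3151, 1.5913)
step 3: ξ=(vx,vy,ωz)=(-0.1400, -0.1600, -0.6957), dt=0.8 → body Δ=(-0.1410, -0.0911, -0.5565) → world pose (0.0724, 0.1760, 1.0348)
step 4: ξ=(vx,vy,ωz)=(0.0300, -0.3700, 0.7391), dt=0.8 → body Δ=(0.1076, -0.2722, 0.5913) → world pose (0.3614, 0.1295, 1.6261)
step 5: ξ=(vx,vy,ωz)=(0.0000, 0.3600, -0.1739), dt=1.0 → body Δ=(0.0312, 0.3582, -0.1739) → world pose (0.0020, 0.1409, 1.4522)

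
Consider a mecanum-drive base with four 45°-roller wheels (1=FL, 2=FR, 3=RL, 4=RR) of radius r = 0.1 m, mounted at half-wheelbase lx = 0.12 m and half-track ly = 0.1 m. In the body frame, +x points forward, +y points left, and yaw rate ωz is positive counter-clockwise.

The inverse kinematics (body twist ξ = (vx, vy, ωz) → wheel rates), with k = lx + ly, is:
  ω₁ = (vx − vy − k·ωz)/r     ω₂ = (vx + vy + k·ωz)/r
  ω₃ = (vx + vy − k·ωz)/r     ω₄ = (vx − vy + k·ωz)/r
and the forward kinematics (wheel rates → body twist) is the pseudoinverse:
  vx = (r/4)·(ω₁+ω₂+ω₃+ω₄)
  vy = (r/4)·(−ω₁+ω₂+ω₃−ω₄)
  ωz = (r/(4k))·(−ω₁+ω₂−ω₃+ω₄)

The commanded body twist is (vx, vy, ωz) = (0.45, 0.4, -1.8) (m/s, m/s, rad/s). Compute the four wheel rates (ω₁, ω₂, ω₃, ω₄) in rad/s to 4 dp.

(4.4600, 4.5400, 12.4600, -3.4600)

k = lx + ly = 0.12 + 0.1 = 0.2200;  k·ωz = 0.2200·-1.8 = -0.3960
ω₁ (FL) = (vx − vy − k·ωz)/r = 0.4460/0.1 = 4.4600
ω₂ (FR) = (vx + vy + k·ωz)/r = 0.4540/0.1 = 4.5400
ω₃ (RL) = (vx + vy − k·ωz)/r = 1.2460/0.1 = 12.4600
ω₄ (RR) = (vx − vy + k·ωz)/r = -0.3460/0.1 = -3.4600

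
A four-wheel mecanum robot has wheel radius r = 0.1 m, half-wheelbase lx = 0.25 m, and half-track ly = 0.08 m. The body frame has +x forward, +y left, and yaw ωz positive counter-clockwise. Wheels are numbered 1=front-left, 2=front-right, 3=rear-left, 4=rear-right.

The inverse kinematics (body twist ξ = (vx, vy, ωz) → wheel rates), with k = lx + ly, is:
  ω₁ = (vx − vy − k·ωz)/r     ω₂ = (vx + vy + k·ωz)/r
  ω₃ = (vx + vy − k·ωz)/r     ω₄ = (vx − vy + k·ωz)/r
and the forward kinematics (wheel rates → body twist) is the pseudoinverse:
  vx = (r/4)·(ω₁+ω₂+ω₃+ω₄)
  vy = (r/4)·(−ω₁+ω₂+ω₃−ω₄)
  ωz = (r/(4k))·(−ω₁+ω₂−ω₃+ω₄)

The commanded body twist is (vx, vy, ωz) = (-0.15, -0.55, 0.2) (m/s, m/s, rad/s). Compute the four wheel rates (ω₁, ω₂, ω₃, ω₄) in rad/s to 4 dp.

(3.3400, -6.3400, -7.6600, 4.6600)

k = lx + ly = 0.25 + 0.08 = 0.3300;  k·ωz = 0.3300·0.2 = 0.0660
ω₁ (FL) = (vx − vy − k·ωz)/r = 0.3340/0.1 = 3.3400
ω₂ (FR) = (vx + vy + k·ωz)/r = -0.6340/0.1 = -6.3400
ω₃ (RL) = (vx + vy − k·ωz)/r = -0.7660/0.1 = -7.6600
ω₄ (RR) = (vx − vy + k·ωz)/r = 0.4660/0.1 = 4.6600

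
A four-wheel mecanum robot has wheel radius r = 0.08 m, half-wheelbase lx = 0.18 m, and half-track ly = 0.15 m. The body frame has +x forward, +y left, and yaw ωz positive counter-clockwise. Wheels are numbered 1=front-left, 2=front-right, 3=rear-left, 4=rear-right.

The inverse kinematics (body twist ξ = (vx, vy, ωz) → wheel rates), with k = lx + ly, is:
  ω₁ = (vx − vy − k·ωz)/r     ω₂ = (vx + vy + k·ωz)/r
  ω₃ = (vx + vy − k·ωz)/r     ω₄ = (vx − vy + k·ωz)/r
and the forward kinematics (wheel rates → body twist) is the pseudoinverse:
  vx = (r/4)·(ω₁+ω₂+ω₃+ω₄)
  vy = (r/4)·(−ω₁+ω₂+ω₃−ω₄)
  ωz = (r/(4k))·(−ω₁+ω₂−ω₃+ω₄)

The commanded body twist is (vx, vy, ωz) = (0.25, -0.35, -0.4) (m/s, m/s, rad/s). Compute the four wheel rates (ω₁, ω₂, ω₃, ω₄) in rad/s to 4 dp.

k = lx + ly = 0.18 + 0.15 = 0.3300;  k·ωz = 0.3300·-0.4 = -0.1320
ω₁ (FL) = (vx − vy − k·ωz)/r = 0.7320/0.08 = 9.1500
ω₂ (FR) = (vx + vy + k·ωz)/r = -0.2320/0.08 = -2.9000
ω₃ (RL) = (vx + vy − k·ωz)/r = 0.0320/0.08 = 0.4000
ω₄ (RR) = (vx − vy + k·ωz)/r = 0.4680/0.08 = 5.8500

(9.1500, -2.9000, 0.4000, 5.8500)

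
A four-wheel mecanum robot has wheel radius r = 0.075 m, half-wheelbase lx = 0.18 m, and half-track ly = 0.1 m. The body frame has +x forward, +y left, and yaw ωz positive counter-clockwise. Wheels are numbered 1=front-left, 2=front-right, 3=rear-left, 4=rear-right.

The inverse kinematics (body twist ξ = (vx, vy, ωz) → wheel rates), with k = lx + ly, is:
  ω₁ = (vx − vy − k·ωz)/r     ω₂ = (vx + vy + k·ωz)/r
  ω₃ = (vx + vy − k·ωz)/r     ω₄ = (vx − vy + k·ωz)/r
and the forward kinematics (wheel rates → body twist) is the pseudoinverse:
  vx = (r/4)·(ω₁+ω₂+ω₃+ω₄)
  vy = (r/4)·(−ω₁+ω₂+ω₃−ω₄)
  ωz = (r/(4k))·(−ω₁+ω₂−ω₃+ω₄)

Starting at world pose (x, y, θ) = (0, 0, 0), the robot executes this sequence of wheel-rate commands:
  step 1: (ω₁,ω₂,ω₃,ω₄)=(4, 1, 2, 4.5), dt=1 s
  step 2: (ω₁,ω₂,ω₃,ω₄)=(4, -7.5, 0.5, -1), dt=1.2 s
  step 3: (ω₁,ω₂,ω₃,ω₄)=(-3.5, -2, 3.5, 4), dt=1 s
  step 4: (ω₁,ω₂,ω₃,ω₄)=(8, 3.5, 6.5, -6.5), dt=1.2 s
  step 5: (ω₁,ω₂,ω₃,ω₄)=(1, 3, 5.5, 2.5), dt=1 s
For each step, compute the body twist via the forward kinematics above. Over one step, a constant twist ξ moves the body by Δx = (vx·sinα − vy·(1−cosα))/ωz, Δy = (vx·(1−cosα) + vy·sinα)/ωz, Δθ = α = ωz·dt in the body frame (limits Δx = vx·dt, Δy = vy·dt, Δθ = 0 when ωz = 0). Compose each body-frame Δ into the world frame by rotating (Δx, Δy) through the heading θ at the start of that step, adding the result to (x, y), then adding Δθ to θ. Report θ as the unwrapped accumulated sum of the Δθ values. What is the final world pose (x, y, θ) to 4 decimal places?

(0.1214, -0.7391, -2.4174)

step 1: ξ=(vx,vy,ωz)=(0.2156, -0.1031, -0.0335), dt=1.0 → body Δ=(0.2139, -0.1067, -0.0335) → world pose (0.2139, -0.1067, -0.0335)
step 2: ξ=(vx,vy,ωz)=(-0.0750, -0.1875, -0.8705), dt=1.2 → body Δ=(-0.1817, -0.1434, -1.0446) → world pose (0.0274, -0.2439, -1.0781)
step 3: ξ=(vx,vy,ωz)=(0.0375, 0.0188, 0.1339), dt=1.0 → body Δ=(0.0361, 0.0212, 0.1339) → world pose (0.0632, -0.2657, -0.9442)
step 4: ξ=(vx,vy,ωz)=(0.2156, 0.1594, -1.1719), dt=1.2 → body Δ=(0.2952, -0.0197, -1.4062) → world pose (0.2204, -0.5164, -2.3504)
step 5: ξ=(vx,vy,ωz)=(0.2250, 0.0937, -0.0670), dt=1.0 → body Δ=(0.2280, 0.0861, -0.0670) → world pose (0.1214, -0.7391, -2.4174)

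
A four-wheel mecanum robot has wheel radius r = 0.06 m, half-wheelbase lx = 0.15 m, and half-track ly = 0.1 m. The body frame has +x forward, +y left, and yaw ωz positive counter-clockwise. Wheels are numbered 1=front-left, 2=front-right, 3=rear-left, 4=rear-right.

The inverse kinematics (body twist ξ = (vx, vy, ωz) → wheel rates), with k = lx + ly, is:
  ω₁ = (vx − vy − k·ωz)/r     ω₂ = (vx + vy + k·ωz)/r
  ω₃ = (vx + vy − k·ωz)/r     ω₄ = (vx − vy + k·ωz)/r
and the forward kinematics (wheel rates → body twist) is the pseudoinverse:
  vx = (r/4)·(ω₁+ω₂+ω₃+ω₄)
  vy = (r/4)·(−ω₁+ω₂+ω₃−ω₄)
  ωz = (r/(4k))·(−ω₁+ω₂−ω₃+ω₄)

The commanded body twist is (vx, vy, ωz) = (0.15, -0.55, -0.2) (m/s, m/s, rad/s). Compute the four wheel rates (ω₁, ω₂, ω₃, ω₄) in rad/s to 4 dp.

(12.5000, -7.5000, -5.8333, 10.8333)

k = lx + ly = 0.15 + 0.1 = 0.2500;  k·ωz = 0.2500·-0.2 = -0.0500
ω₁ (FL) = (vx − vy − k·ωz)/r = 0.7500/0.06 = 12.5000
ω₂ (FR) = (vx + vy + k·ωz)/r = -0.4500/0.06 = -7.5000
ω₃ (RL) = (vx + vy − k·ωz)/r = -0.3500/0.06 = -5.8333
ω₄ (RR) = (vx − vy + k·ωz)/r = 0.6500/0.06 = 10.8333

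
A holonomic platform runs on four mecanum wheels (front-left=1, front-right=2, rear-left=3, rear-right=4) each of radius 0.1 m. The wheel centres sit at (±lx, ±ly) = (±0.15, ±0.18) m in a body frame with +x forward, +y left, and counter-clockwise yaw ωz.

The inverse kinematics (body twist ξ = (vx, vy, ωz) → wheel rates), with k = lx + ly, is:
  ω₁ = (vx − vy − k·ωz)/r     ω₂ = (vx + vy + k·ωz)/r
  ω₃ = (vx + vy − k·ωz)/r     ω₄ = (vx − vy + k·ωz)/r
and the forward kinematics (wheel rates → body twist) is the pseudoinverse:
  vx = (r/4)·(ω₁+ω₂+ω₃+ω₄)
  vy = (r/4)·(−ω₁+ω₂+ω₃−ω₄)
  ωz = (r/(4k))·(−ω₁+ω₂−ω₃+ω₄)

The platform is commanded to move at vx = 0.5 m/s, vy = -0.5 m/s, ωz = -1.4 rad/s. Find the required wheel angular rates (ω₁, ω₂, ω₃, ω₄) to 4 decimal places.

(14.6200, -4.6200, 4.6200, 5.3800)

k = lx + ly = 0.15 + 0.18 = 0.3300;  k·ωz = 0.3300·-1.4 = -0.4620
ω₁ (FL) = (vx − vy − k·ωz)/r = 1.4620/0.1 = 14.6200
ω₂ (FR) = (vx + vy + k·ωz)/r = -0.4620/0.1 = -4.6200
ω₃ (RL) = (vx + vy − k·ωz)/r = 0.4620/0.1 = 4.6200
ω₄ (RR) = (vx − vy + k·ωz)/r = 0.5380/0.1 = 5.3800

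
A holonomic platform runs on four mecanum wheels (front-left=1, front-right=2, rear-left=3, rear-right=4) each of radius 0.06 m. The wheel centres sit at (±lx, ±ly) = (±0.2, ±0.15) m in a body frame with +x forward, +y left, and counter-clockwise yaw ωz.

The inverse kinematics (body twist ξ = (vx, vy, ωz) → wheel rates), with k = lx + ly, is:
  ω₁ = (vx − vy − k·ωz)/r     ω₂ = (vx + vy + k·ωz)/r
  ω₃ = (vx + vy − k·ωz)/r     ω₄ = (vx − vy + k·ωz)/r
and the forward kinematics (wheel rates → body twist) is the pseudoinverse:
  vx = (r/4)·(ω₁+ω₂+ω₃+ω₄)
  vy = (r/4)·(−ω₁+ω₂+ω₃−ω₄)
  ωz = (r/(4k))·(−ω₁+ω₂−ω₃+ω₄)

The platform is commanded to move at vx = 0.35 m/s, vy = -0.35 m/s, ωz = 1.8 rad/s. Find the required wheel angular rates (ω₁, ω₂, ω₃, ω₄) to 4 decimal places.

(1.1667, 10.5000, -10.5000, 22.1667)

k = lx + ly = 0.2 + 0.15 = 0.3500;  k·ωz = 0.3500·1.8 = 0.6300
ω₁ (FL) = (vx − vy − k·ωz)/r = 0.0700/0.06 = 1.1667
ω₂ (FR) = (vx + vy + k·ωz)/r = 0.6300/0.06 = 10.5000
ω₃ (RL) = (vx + vy − k·ωz)/r = -0.6300/0.06 = -10.5000
ω₄ (RR) = (vx − vy + k·ωz)/r = 1.3300/0.06 = 22.1667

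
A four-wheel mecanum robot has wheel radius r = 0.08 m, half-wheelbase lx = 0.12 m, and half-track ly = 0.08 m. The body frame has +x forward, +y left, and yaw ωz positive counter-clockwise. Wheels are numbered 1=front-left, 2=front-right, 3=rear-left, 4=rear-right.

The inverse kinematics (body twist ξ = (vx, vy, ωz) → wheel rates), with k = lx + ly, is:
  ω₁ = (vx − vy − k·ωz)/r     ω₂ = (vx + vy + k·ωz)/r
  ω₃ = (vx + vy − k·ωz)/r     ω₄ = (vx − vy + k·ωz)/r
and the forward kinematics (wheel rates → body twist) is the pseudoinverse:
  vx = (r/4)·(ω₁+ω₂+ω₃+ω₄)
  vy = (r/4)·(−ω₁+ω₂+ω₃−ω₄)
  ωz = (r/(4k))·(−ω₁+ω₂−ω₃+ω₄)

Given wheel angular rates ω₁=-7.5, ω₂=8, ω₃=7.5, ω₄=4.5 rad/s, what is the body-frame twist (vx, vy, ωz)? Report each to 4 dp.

k = lx + ly = 0.12 + 0.08 = 0.2000
ω₁+ω₂+ω₃+ω₄ = 12.5000  →  vx = (0.08/4)·12.5000 = 0.2500
−ω₁+ω₂+ω₃−ω₄ = 18.5000  →  vy = (0.08/4)·18.5000 = 0.3700
−ω₁+ω₂−ω₃+ω₄ = 12.5000  →  ωz = (0.08/0.8000)·12.5000 = 1.2500

(0.2500, 0.3700, 1.2500)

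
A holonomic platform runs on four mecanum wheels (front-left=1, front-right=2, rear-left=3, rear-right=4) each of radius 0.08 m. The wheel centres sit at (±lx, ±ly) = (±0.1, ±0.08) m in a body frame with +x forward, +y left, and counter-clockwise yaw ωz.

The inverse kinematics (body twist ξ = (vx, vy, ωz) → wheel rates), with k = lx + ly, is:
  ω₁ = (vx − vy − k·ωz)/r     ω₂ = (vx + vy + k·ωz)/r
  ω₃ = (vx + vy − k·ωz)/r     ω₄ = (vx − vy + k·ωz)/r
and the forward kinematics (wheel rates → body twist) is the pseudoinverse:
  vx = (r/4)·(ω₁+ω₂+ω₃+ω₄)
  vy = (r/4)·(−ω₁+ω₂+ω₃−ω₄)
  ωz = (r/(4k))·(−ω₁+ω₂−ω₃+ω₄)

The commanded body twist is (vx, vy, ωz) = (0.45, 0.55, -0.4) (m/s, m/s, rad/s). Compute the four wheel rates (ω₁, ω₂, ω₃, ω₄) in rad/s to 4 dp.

k = lx + ly = 0.1 + 0.08 = 0.1800;  k·ωz = 0.1800·-0.4 = -0.0720
ω₁ (FL) = (vx − vy − k·ωz)/r = -0.0280/0.08 = -0.3500
ω₂ (FR) = (vx + vy + k·ωz)/r = 0.9280/0.08 = 11.6000
ω₃ (RL) = (vx + vy − k·ωz)/r = 1.0720/0.08 = 13.4000
ω₄ (RR) = (vx − vy + k·ωz)/r = -0.1720/0.08 = -2.1500

(-0.3500, 11.6000, 13.4000, -2.1500)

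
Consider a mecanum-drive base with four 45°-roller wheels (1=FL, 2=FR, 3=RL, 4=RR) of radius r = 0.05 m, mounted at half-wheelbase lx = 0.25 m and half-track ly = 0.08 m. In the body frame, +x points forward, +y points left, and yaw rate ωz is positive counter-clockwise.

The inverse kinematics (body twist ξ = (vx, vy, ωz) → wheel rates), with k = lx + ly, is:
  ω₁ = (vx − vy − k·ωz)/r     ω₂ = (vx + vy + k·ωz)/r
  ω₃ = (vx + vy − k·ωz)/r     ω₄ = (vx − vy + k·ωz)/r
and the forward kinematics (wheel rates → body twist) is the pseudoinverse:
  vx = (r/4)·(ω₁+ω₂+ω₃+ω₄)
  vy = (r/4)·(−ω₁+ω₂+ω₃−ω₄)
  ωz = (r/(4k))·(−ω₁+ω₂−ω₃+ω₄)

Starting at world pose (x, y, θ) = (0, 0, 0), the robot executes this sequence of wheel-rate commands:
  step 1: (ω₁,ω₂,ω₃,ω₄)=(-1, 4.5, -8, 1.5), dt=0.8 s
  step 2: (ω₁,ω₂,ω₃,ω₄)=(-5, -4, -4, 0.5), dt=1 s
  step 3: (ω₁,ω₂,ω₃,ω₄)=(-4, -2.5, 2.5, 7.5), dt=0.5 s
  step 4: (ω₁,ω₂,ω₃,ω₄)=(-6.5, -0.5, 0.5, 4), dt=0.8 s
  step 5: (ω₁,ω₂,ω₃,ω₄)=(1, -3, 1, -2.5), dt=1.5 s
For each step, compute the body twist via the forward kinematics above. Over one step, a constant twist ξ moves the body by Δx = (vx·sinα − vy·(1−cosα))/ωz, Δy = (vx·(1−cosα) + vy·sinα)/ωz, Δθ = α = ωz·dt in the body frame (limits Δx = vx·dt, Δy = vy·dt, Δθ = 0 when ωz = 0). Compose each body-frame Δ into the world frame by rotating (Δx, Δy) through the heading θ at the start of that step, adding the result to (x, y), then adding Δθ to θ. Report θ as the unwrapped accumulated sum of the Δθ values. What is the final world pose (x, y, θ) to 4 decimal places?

step 1: ξ=(vx,vy,ωz)=(-0.0375, -0.0500, 0.5682), dt=0.8 → body Δ=(-0.0200, -0.0453, 0.4545) → world pose (-0.0200, -0.0453, 0.4545)
step 2: ξ=(vx,vy,ωz)=(-0.1562, -0.0438, 0.2083), dt=1.0 → body Δ=(-0.1506, -0.0597, 0.2083) → world pose (-0.1291, -0.1650, 0.6629)
step 3: ξ=(vx,vy,ωz)=(0.0437, -0.0437, 0.2462), dt=0.5 → body Δ=(0.0232, -0.0205, 0.1231) → world pose (-0.0983, -0.1669, 0.7860)
step 4: ξ=(vx,vy,ωz)=(-0.0312, 0.0312, 0.3598), dt=0.8 → body Δ=(-0.0282, 0.0211, 0.2879) → world pose (-0.1332, -0.1720, 1.0739)
step 5: ξ=(vx,vy,ωz)=(-0.0438, -0.0063, -0.2841), dt=1.5 → body Δ=(-0.0656, 0.0047, -0.4261) → world pose (-0.1685, -0.2275, 0.6477)

(-0.1685, -0.2275, 0.6477)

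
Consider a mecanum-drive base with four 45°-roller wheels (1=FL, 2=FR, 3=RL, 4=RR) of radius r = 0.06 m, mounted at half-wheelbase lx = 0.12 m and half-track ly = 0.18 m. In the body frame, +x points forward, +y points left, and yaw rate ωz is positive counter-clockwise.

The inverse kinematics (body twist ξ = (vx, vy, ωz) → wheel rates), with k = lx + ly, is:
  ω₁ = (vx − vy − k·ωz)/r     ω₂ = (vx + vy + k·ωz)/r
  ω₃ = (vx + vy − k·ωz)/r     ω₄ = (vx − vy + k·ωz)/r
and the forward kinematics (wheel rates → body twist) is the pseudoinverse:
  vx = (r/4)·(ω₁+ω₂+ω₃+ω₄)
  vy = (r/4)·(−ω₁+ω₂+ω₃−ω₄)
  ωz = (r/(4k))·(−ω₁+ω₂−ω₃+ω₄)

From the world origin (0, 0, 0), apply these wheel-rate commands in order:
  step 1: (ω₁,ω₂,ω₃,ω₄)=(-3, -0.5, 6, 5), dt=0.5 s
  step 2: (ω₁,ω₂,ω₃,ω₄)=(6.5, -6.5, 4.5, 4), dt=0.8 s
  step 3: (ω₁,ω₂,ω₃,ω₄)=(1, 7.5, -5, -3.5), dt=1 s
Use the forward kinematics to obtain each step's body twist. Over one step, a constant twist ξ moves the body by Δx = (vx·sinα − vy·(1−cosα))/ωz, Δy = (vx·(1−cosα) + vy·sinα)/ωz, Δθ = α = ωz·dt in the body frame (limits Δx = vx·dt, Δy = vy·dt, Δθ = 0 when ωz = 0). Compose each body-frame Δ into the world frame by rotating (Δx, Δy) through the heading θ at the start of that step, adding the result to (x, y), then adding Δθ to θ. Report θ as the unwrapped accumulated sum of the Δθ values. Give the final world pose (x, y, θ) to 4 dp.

step 1: ξ=(vx,vy,ωz)=(0.1125, 0.0525, 0.0750), dt=0.5 → body Δ=(0.0557, 0.0273, 0.0375) → world pose (0.0557, 0.0273, 0.0375)
step 2: ξ=(vx,vy,ωz)=(0.1275, -0.1875, -0.6750), dt=0.8 → body Δ=(0.0576, -0.1697, -0.5400) → world pose (0.1197, -0.1401, -0.5025)
step 3: ξ=(vx,vy,ωz)=(0.0000, 0.0750, 0.4000), dt=1.0 → body Δ=(-0.0148, 0.0730, 0.4000) → world pose (0.1418, -0.0690, -0.1025)

(0.1418, -0.0690, -0.1025)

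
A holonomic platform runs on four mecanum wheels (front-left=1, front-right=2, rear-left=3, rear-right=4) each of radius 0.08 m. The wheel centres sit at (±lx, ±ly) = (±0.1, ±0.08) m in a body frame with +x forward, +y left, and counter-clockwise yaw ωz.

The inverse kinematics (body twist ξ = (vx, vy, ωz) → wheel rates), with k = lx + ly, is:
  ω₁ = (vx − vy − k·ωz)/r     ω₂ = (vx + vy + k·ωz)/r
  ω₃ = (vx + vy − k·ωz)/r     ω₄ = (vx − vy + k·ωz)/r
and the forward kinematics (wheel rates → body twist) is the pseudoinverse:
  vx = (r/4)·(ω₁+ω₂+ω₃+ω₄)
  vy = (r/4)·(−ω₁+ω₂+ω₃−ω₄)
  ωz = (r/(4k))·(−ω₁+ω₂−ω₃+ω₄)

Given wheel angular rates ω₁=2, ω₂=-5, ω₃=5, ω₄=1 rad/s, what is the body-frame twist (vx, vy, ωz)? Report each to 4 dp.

(0.0600, -0.0600, -1.2222)

k = lx + ly = 0.1 + 0.08 = 0.1800
ω₁+ω₂+ω₃+ω₄ = 3.0000  →  vx = (0.08/4)·3.0000 = 0.0600
−ω₁+ω₂+ω₃−ω₄ = -3.0000  →  vy = (0.08/4)·-3.0000 = -0.0600
−ω₁+ω₂−ω₃+ω₄ = -11.0000  →  ωz = (0.08/0.7200)·-11.0000 = -1.2222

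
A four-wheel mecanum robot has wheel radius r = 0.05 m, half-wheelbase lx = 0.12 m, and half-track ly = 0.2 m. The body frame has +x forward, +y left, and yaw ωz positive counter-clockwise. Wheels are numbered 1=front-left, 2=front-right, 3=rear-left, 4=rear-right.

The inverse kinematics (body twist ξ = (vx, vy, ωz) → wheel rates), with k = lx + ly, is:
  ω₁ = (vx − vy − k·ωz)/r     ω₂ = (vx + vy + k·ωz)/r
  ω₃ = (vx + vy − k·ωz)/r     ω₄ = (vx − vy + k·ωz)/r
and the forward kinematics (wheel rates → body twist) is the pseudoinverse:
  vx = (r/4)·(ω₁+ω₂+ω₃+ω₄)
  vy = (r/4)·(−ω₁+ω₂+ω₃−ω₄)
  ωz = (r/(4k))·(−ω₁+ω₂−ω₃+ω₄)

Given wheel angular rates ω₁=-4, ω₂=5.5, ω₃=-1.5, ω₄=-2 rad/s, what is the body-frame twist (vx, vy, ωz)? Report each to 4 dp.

k = lx + ly = 0.12 + 0.2 = 0.3200
ω₁+ω₂+ω₃+ω₄ = -2.0000  →  vx = (0.05/4)·-2.0000 = -0.0250
−ω₁+ω₂+ω₃−ω₄ = 10.0000  →  vy = (0.05/4)·10.0000 = 0.1250
−ω₁+ω₂−ω₃+ω₄ = 9.0000  →  ωz = (0.05/1.2800)·9.0000 = 0.3516

(-0.0250, 0.1250, 0.3516)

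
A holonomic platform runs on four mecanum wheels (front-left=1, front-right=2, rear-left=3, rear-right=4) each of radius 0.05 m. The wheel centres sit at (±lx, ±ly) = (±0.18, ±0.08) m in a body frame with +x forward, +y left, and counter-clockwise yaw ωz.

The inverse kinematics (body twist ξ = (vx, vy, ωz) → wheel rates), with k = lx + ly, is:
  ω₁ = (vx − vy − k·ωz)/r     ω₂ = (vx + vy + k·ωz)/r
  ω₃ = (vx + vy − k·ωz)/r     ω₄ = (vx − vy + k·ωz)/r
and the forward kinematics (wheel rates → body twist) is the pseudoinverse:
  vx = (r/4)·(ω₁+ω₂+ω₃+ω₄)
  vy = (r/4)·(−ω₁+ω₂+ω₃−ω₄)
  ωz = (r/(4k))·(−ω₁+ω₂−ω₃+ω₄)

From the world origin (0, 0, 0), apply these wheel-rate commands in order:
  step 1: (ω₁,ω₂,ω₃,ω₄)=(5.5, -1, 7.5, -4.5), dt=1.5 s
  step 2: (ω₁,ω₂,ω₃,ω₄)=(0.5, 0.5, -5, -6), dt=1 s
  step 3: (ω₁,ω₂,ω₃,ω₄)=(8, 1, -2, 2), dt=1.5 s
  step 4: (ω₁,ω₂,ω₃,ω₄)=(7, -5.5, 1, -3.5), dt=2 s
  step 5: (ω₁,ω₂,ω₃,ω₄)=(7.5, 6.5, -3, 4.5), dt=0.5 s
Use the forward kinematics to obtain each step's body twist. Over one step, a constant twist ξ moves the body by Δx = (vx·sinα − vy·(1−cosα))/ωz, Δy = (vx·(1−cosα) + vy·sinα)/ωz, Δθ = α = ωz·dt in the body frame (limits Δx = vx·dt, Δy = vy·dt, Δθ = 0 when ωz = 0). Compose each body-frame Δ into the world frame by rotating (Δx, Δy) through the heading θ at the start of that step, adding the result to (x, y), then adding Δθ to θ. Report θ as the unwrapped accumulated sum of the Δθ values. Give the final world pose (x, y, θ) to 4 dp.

step 1: ξ=(vx,vy,ωz)=(0.0938, 0.0687, -0.8894), dt=1.5 → body Δ=(0.1616, -0.0055, -1.3341) → world pose (0.1616, -0.0055, -1.3341)
step 2: ξ=(vx,vy,ωz)=(-0.1250, 0.0125, -0.0481), dt=1.0 → body Δ=(-0.1247, 0.0155, -0.0481) → world pose (0.1475, 0.1193, -1.3822)
step 3: ξ=(vx,vy,ωz)=(0.1125, -0.1375, -0.1442), dt=1.5 → body Δ=(0.1452, -0.2228, -0.2163) → world pose (-0.0442, -0.0652, -1.5986)
step 4: ξ=(vx,vy,ωz)=(-0.0125, -0.1000, -0.8173), dt=2.0 → body Δ=(-0.1454, -0.1058, -1.6346) → world pose (-0.1459, 0.0832, -3.2332)
step 5: ξ=(vx,vy,ωz)=(0.1938, -0.1063, 0.3125), dt=0.5 → body Δ=(0.1006, -0.0454, 0.1562) → world pose (-0.2420, 0.1375, -3.0769)

(-0.2420, 0.1375, -3.0769)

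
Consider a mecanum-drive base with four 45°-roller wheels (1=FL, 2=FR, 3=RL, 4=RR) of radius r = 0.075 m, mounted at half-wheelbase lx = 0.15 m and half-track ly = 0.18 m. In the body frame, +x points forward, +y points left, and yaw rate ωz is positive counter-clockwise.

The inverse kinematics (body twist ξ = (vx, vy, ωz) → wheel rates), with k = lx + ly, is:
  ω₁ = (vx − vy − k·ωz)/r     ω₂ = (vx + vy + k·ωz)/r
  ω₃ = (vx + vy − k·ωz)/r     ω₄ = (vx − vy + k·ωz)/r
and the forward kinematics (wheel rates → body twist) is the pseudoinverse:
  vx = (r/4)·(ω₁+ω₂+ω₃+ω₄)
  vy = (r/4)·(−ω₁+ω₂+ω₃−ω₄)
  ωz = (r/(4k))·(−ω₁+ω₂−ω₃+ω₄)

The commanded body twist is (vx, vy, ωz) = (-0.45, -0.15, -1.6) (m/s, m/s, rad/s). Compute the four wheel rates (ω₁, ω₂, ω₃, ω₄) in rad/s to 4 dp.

(3.0400, -15.0400, -0.9600, -11.0400)

k = lx + ly = 0.15 + 0.18 = 0.3300;  k·ωz = 0.3300·-1.6 = -0.5280
ω₁ (FL) = (vx − vy − k·ωz)/r = 0.2280/0.075 = 3.0400
ω₂ (FR) = (vx + vy + k·ωz)/r = -1.1280/0.075 = -15.0400
ω₃ (RL) = (vx + vy − k·ωz)/r = -0.0720/0.075 = -0.9600
ω₄ (RR) = (vx − vy + k·ωz)/r = -0.8280/0.075 = -11.0400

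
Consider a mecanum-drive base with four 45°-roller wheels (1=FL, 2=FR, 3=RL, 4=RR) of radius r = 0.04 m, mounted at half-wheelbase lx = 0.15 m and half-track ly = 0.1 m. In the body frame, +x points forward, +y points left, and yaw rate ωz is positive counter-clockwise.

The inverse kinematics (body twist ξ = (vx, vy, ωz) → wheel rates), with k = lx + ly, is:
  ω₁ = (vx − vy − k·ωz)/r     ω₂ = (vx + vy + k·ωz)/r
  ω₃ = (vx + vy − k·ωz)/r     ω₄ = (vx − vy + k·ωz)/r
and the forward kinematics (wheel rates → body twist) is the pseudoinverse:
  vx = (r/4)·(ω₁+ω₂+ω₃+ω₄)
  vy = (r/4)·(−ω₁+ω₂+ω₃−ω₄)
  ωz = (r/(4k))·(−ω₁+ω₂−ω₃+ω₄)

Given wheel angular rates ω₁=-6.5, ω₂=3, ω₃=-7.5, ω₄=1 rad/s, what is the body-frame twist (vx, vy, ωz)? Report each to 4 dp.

k = lx + ly = 0.15 + 0.1 = 0.2500
ω₁+ω₂+ω₃+ω₄ = -10.0000  →  vx = (0.04/4)·-10.0000 = -0.1000
−ω₁+ω₂+ω₃−ω₄ = 1.0000  →  vy = (0.04/4)·1.0000 = 0.0100
−ω₁+ω₂−ω₃+ω₄ = 18.0000  →  ωz = (0.04/1.0000)·18.0000 = 0.7200

(-0.1000, 0.0100, 0.7200)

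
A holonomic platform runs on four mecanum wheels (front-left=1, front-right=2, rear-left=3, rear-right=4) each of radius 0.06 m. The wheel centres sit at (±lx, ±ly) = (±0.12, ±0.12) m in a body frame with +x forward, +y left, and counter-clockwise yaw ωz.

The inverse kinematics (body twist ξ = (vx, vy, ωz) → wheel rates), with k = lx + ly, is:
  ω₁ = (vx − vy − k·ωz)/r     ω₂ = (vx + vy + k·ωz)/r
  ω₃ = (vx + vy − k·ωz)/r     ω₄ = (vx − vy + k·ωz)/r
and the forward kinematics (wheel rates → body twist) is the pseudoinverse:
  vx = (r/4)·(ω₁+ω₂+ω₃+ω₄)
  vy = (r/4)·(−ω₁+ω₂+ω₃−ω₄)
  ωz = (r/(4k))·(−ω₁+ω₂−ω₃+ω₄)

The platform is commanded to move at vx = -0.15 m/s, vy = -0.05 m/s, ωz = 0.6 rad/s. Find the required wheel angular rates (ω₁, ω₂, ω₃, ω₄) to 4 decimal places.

k = lx + ly = 0.12 + 0.12 = 0.2400;  k·ωz = 0.2400·0.6 = 0.1440
ω₁ (FL) = (vx − vy − k·ωz)/r = -0.2440/0.06 = -4.0667
ω₂ (FR) = (vx + vy + k·ωz)/r = -0.0560/0.06 = -0.9333
ω₃ (RL) = (vx + vy − k·ωz)/r = -0.3440/0.06 = -5.7333
ω₄ (RR) = (vx − vy + k·ωz)/r = 0.0440/0.06 = 0.7333

(-4.0667, -0.9333, -5.7333, 0.7333)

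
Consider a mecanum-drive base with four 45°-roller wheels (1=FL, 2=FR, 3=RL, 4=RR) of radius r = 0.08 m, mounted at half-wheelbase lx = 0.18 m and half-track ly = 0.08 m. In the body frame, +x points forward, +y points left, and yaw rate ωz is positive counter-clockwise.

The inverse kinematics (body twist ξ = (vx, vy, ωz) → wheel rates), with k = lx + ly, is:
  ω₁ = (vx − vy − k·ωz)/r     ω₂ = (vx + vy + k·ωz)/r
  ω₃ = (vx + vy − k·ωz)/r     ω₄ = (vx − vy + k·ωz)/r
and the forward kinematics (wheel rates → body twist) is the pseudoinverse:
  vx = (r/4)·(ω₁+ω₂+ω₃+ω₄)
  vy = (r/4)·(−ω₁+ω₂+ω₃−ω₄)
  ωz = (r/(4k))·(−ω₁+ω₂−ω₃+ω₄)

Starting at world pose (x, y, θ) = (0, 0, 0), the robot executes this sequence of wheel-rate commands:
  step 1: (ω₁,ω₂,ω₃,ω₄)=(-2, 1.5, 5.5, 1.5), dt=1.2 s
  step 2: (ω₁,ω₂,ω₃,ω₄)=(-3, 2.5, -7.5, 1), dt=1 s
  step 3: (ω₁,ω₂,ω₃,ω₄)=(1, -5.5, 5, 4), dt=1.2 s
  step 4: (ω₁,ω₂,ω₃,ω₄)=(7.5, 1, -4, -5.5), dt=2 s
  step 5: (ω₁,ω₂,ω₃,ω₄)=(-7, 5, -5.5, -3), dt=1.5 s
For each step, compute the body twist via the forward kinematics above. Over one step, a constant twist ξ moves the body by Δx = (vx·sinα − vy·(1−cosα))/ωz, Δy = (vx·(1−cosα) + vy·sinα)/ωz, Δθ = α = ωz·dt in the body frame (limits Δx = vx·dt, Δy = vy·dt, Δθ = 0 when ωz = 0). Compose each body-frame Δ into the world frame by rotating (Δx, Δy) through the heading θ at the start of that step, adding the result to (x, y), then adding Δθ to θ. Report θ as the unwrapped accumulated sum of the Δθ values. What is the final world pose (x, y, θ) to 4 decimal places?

(-0.1190, 0.1276, 0.7808)

step 1: ξ=(vx,vy,ωz)=(0.1300, 0.1500, -0.0385), dt=1.2 → body Δ=(0.1601, 0.1763, -0.0462) → world pose (0.1601, 0.1763, -0.0462)
step 2: ξ=(vx,vy,ωz)=(-0.1400, -0.0600, 1.0769), dt=1.0 → body Δ=(-0.0852, -0.1174, 1.0769) → world pose (0.0696, 0.0630, 1.0308)
step 3: ξ=(vx,vy,ωz)=(0.0900, -0.1100, -0.5769), dt=1.2 → body Δ=(0.0557, -0.1576, -0.6923) → world pose (0.2334, 0.0297, 0.3385)
step 4: ξ=(vx,vy,ωz)=(-0.0200, -0.1000, -0.6154), dt=2.0 → body Δ=(-0.1389, -0.1315, -1.2308) → world pose (0.1460, -0.1405, -0.8923)
step 5: ξ=(vx,vy,ωz)=(-0.2100, 0.1900, 1.1154), dt=1.5 → body Δ=(-0.3750, -0.0380, 1.6731) → world pose (-0.1190, 0.1276, 0.7808)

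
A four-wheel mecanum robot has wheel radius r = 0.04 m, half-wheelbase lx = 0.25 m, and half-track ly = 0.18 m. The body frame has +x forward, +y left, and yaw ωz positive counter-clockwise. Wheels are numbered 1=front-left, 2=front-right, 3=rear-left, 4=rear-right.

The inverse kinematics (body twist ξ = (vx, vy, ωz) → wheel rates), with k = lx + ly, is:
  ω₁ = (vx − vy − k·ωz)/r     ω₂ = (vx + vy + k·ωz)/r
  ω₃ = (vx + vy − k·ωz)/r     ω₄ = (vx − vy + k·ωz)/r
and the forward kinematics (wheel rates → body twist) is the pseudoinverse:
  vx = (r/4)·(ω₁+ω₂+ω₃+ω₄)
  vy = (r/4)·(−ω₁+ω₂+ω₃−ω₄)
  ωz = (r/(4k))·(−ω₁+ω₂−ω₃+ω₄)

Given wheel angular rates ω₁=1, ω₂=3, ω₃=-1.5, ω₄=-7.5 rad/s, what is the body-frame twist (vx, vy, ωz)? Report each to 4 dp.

k = lx + ly = 0.25 + 0.18 = 0.4300
ω₁+ω₂+ω₃+ω₄ = -5.0000  →  vx = (0.04/4)·-5.0000 = -0.0500
−ω₁+ω₂+ω₃−ω₄ = 8.0000  →  vy = (0.04/4)·8.0000 = 0.0800
−ω₁+ω₂−ω₃+ω₄ = -4.0000  →  ωz = (0.04/1.7200)·-4.0000 = -0.0930

(-0.0500, 0.0800, -0.0930)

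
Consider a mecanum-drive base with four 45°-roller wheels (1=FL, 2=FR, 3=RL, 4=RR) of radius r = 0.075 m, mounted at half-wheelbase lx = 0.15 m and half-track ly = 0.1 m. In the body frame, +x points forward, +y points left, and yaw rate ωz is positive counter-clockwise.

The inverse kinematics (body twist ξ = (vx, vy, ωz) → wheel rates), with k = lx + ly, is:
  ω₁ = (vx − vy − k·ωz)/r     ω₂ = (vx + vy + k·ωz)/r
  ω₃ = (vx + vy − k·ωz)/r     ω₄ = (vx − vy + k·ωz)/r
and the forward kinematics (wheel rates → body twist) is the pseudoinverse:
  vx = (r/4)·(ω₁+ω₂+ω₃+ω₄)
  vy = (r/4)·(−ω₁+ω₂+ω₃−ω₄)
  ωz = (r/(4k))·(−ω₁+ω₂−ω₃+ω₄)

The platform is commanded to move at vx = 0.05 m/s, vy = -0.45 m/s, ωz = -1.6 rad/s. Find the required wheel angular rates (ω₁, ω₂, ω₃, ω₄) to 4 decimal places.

(12.0000, -10.6667, 0.0000, 1.3333)

k = lx + ly = 0.15 + 0.1 = 0.2500;  k·ωz = 0.2500·-1.6 = -0.4000
ω₁ (FL) = (vx − vy − k·ωz)/r = 0.9000/0.075 = 12.0000
ω₂ (FR) = (vx + vy + k·ωz)/r = -0.8000/0.075 = -10.6667
ω₃ (RL) = (vx + vy − k·ωz)/r = 0.0000/0.075 = 0.0000
ω₄ (RR) = (vx − vy + k·ωz)/r = 0.1000/0.075 = 1.3333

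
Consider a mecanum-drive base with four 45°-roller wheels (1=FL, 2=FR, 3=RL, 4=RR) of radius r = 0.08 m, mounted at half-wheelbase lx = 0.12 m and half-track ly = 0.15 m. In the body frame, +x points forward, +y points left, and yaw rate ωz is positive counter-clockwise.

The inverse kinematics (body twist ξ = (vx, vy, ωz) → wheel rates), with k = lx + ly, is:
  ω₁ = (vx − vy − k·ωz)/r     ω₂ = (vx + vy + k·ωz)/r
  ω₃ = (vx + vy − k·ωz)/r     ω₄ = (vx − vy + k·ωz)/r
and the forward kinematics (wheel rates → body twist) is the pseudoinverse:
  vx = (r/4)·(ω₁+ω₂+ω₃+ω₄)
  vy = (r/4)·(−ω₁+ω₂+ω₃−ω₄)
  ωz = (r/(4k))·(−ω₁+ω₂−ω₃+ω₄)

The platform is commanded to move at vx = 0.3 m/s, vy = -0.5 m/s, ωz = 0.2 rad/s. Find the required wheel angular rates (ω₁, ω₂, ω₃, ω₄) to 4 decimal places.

(9.3250, -1.8250, -3.1750, 10.6750)

k = lx + ly = 0.12 + 0.15 = 0.2700;  k·ωz = 0.2700·0.2 = 0.0540
ω₁ (FL) = (vx − vy − k·ωz)/r = 0.7460/0.08 = 9.3250
ω₂ (FR) = (vx + vy + k·ωz)/r = -0.1460/0.08 = -1.8250
ω₃ (RL) = (vx + vy − k·ωz)/r = -0.2540/0.08 = -3.1750
ω₄ (RR) = (vx − vy + k·ωz)/r = 0.8540/0.08 = 10.6750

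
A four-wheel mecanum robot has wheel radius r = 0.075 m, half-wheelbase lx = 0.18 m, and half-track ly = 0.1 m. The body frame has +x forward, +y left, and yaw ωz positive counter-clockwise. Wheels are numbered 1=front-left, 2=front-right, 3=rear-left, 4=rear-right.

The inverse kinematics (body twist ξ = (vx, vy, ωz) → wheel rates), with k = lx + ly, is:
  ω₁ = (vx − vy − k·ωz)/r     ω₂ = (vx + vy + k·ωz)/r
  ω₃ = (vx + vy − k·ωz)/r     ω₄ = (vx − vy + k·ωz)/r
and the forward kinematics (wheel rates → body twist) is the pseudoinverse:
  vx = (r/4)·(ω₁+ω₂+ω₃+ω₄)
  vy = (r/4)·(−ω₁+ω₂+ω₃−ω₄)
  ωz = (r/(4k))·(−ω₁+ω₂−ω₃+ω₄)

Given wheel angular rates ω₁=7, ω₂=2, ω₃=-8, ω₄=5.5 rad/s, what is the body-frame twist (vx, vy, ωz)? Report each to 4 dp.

(0.1219, -0.3469, 0.5692)

k = lx + ly = 0.18 + 0.1 = 0.2800
ω₁+ω₂+ω₃+ω₄ = 6.5000  →  vx = (0.075/4)·6.5000 = 0.1219
−ω₁+ω₂+ω₃−ω₄ = -18.5000  →  vy = (0.075/4)·-18.5000 = -0.3469
−ω₁+ω₂−ω₃+ω₄ = 8.5000  →  ωz = (0.075/1.1200)·8.5000 = 0.5692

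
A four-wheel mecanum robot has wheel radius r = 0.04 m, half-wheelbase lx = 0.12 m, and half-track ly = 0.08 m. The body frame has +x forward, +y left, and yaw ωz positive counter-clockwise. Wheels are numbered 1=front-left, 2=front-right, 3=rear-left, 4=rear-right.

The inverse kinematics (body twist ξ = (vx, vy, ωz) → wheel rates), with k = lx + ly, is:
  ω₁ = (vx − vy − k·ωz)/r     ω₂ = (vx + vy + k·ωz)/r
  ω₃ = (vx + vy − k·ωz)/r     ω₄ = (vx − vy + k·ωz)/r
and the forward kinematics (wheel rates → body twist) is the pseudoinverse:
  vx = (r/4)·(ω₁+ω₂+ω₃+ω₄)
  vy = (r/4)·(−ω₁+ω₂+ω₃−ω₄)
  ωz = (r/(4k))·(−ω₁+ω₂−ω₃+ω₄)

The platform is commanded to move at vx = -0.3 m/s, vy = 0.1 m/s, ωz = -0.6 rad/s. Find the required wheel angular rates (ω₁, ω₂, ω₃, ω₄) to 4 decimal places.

(-7.0000, -8.0000, -2.0000, -13.0000)

k = lx + ly = 0.12 + 0.08 = 0.2000;  k·ωz = 0.2000·-0.6 = -0.1200
ω₁ (FL) = (vx − vy − k·ωz)/r = -0.2800/0.04 = -7.0000
ω₂ (FR) = (vx + vy + k·ωz)/r = -0.3200/0.04 = -8.0000
ω₃ (RL) = (vx + vy − k·ωz)/r = -0.0800/0.04 = -2.0000
ω₄ (RR) = (vx − vy + k·ωz)/r = -0.5200/0.04 = -13.0000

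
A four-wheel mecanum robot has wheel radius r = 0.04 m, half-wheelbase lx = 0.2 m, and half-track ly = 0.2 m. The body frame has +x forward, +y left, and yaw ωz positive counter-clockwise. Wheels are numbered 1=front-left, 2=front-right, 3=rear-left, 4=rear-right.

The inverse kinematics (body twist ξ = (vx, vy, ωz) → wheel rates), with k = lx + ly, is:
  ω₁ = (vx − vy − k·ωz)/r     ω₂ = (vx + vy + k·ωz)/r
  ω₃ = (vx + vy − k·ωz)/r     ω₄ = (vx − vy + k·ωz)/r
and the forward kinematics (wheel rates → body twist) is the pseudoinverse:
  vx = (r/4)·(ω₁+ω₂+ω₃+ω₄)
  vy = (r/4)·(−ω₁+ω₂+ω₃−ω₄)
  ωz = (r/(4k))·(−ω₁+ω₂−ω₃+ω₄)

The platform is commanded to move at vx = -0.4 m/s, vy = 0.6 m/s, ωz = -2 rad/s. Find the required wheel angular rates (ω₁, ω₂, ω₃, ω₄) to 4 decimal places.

k = lx + ly = 0.2 + 0.2 = 0.4000;  k·ωz = 0.4000·-2 = -0.8000
ω₁ (FL) = (vx − vy − k·ωz)/r = -0.2000/0.04 = -5.0000
ω₂ (FR) = (vx + vy + k·ωz)/r = -0.6000/0.04 = -15.0000
ω₃ (RL) = (vx + vy − k·ωz)/r = 1.0000/0.04 = 25.0000
ω₄ (RR) = (vx − vy + k·ωz)/r = -1.8000/0.04 = -45.0000

(-5.0000, -15.0000, 25.0000, -45.0000)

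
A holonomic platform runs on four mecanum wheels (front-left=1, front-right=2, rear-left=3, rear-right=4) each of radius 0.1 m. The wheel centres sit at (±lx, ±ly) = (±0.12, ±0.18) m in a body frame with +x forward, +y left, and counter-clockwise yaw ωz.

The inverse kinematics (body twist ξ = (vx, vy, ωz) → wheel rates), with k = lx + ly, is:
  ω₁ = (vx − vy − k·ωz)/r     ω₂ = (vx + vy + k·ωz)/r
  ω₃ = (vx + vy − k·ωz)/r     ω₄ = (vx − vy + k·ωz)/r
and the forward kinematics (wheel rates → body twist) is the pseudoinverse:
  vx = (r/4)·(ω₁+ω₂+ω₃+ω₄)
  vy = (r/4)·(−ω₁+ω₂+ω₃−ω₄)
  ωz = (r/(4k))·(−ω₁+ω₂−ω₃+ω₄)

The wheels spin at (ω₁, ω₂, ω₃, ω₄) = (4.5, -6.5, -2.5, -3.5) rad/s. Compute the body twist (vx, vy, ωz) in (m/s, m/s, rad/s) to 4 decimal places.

(-0.2000, -0.2500, -1.0000)

k = lx + ly = 0.12 + 0.18 = 0.3000
ω₁+ω₂+ω₃+ω₄ = -8.0000  →  vx = (0.1/4)·-8.0000 = -0.2000
−ω₁+ω₂+ω₃−ω₄ = -10.0000  →  vy = (0.1/4)·-10.0000 = -0.2500
−ω₁+ω₂−ω₃+ω₄ = -12.0000  →  ωz = (0.1/1.2000)·-12.0000 = -1.0000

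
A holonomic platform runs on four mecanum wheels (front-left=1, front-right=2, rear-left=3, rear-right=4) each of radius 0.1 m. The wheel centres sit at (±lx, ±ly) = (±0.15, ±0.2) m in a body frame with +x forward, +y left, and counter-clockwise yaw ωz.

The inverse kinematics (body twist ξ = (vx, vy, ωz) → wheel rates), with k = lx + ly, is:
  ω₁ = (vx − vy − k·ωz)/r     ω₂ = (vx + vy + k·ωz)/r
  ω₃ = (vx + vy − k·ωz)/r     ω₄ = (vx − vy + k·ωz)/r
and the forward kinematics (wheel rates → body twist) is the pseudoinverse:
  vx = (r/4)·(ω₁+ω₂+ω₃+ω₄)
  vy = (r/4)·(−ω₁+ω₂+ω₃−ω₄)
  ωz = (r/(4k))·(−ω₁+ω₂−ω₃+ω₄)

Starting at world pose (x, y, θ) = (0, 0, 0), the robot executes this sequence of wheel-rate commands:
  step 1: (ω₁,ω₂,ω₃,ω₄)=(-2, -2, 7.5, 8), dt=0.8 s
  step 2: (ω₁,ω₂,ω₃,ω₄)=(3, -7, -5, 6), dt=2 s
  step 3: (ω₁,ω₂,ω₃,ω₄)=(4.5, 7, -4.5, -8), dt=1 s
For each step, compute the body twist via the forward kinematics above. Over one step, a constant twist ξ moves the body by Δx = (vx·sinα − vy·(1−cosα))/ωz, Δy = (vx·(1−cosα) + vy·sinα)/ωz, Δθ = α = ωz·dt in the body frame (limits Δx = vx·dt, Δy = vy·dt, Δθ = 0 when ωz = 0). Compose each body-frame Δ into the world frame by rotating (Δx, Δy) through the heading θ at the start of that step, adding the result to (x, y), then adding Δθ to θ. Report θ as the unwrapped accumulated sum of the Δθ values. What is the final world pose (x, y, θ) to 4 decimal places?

(0.1407, -0.9203, 0.1000)

step 1: ξ=(vx,vy,ωz)=(0.2875, -0.0125, 0.0357), dt=0.8 → body Δ=(0.2301, -0.0067, 0.0286) → world pose (0.2301, -0.0067, 0.0286)
step 2: ξ=(vx,vy,ωz)=(-0.0750, -0.5250, 0.0714), dt=2.0 → body Δ=(-0.0746, -1.0571, 0.1429) → world pose (0.1857, -1.0655, 0.1714)
step 3: ξ=(vx,vy,ωz)=(-0.0250, 0.1500, -0.0714), dt=1.0 → body Δ=(-0.0196, 0.1508, -0.0714) → world pose (0.1407, -0.9203, 0.1000)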